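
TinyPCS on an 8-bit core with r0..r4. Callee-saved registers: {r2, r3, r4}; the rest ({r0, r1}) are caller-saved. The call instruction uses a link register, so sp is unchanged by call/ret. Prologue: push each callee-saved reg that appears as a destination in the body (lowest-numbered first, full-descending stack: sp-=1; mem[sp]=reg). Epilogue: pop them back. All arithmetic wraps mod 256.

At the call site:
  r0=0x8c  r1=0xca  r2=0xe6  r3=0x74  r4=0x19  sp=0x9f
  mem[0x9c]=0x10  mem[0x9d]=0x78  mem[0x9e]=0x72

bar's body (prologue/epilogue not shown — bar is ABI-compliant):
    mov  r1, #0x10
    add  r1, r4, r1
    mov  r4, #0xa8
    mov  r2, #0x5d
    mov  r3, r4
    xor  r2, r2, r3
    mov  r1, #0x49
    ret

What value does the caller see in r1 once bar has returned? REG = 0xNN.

prologue: push r2 -> mem[0x9e]=0xe6, sp=0x9e
prologue: push r3 -> mem[0x9d]=0x74, sp=0x9d
prologue: push r4 -> mem[0x9c]=0x19, sp=0x9c
body[0] mov  r1, #0x10 -> r1=0x10
body[1] add  r1, r4, r1 -> r1=0x29
body[2] mov  r4, #0xa8 -> r4=0xa8
body[3] mov  r2, #0x5d -> r2=0x5d
body[4] mov  r3, r4 -> r3=0xa8
body[5] xor  r2, r2, r3 -> r2=0xf5
body[6] mov  r1, #0x49 -> r1=0x49
epilogue: pop r4=0x19, sp=0x9d
epilogue: pop r3=0x74, sp=0x9e
epilogue: pop r2=0xe6, sp=0x9f
r1 is caller-saved -> body value

REG = 0x49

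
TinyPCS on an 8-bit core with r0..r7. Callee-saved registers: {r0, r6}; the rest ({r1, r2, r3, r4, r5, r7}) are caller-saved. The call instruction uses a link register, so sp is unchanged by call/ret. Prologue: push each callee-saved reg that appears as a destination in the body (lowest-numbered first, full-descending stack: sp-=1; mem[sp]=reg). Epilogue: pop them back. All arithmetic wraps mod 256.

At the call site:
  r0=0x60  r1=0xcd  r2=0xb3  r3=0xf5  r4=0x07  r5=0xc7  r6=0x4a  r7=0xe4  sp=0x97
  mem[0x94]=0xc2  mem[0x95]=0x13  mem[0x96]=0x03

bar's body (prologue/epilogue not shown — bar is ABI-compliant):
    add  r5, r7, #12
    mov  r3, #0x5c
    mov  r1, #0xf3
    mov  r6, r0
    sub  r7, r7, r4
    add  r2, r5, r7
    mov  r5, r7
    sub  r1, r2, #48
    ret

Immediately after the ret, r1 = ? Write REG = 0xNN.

prologue: push r6 -> mem[0x96]=0x4a, sp=0x96
body[0] add  r5, r7, #12 -> r5=0xf0
body[1] mov  r3, #0x5c -> r3=0x5c
body[2] mov  r1, #0xf3 -> r1=0xf3
body[3] mov  r6, r0 -> r6=0x60
body[4] sub  r7, r7, r4 -> r7=0xdd
body[5] add  r2, r5, r7 -> r2=0xcd
body[6] mov  r5, r7 -> r5=0xdd
body[7] sub  r1, r2, #48 -> r1=0x9d
epilogue: pop r6=0x4a, sp=0x97
r1 is caller-saved -> body value

REG = 0x9d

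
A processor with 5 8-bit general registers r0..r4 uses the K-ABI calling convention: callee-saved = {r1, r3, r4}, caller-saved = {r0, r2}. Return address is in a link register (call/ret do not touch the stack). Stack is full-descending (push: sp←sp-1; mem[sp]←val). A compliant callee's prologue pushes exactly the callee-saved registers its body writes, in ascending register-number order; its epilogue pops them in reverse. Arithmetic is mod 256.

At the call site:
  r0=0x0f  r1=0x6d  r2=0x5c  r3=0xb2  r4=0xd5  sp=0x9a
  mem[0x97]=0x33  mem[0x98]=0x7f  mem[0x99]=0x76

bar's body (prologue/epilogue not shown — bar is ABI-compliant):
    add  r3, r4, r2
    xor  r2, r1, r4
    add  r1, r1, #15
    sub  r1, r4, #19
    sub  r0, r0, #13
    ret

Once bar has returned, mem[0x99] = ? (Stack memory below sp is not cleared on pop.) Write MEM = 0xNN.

prologue: push r1 -> mem[0x99]=0x6d, sp=0x99
prologue: push r3 -> mem[0x98]=0xb2, sp=0x98
body[0] add  r3, r4, r2 -> r3=0x31
body[1] xor  r2, r1, r4 -> r2=0xb8
body[2] add  r1, r1, #15 -> r1=0x7c
body[3] sub  r1, r4, #19 -> r1=0xc2
body[4] sub  r0, r0, #13 -> r0=0x02
epilogue: pop r3=0xb2, sp=0x99
epilogue: pop r1=0x6d, sp=0x9a
prologue pushed ['r1', 'r3'] at ['0x99', '0x98']

MEM = 0x6d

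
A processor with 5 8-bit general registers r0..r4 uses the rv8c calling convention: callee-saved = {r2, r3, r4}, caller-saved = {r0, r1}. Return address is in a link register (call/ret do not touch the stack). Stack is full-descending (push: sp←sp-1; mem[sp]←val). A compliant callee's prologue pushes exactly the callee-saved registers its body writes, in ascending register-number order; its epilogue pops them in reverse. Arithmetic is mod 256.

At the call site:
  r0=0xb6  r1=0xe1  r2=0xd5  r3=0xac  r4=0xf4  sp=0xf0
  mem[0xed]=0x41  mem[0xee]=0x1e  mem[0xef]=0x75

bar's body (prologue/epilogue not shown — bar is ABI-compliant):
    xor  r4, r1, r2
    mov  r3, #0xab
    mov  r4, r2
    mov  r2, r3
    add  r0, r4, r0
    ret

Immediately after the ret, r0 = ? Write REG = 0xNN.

prologue: push r2 → mem[0xef]=0xd5, sp=0xef
prologue: push r3 → mem[0xee]=0xac, sp=0xee
prologue: push r4 → mem[0xed]=0xf4, sp=0xed
body[0] xor  r4, r1, r2 → r4=0x34
body[1] mov  r3, #0xab → r3=0xab
body[2] mov  r4, r2 → r4=0xd5
body[3] mov  r2, r3 → r2=0xab
body[4] add  r0, r4, r0 → r0=0x8b
epilogue: pop r4=0xf4, sp=0xee
epilogue: pop r3=0xac, sp=0xef
epilogue: pop r2=0xd5, sp=0xf0
r0 is caller-saved → body value

REG = 0x8b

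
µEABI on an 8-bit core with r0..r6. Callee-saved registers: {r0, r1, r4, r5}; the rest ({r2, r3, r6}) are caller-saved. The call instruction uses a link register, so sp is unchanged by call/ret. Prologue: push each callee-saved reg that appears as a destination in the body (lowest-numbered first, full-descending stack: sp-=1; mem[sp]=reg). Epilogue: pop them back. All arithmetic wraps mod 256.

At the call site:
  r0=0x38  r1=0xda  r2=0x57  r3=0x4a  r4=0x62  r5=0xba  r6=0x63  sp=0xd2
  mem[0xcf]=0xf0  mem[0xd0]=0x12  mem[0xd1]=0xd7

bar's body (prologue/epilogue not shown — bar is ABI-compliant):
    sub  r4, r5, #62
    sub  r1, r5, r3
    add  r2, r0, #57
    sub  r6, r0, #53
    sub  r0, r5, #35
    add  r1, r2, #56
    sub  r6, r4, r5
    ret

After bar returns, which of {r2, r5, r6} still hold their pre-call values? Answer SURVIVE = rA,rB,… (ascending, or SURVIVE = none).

SURVIVE = r5

prologue: push r0 → mem[0xd1]=0x38, sp=0xd1
prologue: push r1 → mem[0xd0]=0xda, sp=0xd0
prologue: push r4 → mem[0xcf]=0x62, sp=0xcf
body[0] sub  r4, r5, #62 → r4=0x7c
body[1] sub  r1, r5, r3 → r1=0x70
body[2] add  r2, r0, #57 → r2=0x71
body[3] sub  r6, r0, #53 → r6=0x03
body[4] sub  r0, r5, #35 → r0=0x97
body[5] add  r1, r2, #56 → r1=0xa9
body[6] sub  r6, r4, r5 → r6=0xc2
epilogue: pop r4=0x62, sp=0xd0
epilogue: pop r1=0xda, sp=0xd1
epilogue: pop r0=0x38, sp=0xd2
r2: caller-saved, written=True
r5: callee-saved, written=False
r6: caller-saved, written=True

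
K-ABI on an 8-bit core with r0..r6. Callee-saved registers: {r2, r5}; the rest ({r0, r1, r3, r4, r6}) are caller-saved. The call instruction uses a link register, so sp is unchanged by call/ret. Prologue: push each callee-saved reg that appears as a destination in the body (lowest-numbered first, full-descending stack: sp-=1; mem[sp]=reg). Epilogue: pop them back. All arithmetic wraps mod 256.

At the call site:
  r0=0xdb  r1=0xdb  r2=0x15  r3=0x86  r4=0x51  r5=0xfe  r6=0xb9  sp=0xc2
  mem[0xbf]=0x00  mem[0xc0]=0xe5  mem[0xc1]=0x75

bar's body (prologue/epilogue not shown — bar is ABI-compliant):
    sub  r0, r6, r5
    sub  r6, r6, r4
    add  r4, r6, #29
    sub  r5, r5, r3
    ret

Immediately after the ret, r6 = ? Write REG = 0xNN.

REG = 0x68

prologue: push r5 → mem[0xc1]=0xfe, sp=0xc1
body[0] sub  r0, r6, r5 → r0=0xbb
body[1] sub  r6, r6, r4 → r6=0x68
body[2] add  r4, r6, #29 → r4=0x85
body[3] sub  r5, r5, r3 → r5=0x78
epilogue: pop r5=0xfe, sp=0xc2
r6 is caller-saved → body value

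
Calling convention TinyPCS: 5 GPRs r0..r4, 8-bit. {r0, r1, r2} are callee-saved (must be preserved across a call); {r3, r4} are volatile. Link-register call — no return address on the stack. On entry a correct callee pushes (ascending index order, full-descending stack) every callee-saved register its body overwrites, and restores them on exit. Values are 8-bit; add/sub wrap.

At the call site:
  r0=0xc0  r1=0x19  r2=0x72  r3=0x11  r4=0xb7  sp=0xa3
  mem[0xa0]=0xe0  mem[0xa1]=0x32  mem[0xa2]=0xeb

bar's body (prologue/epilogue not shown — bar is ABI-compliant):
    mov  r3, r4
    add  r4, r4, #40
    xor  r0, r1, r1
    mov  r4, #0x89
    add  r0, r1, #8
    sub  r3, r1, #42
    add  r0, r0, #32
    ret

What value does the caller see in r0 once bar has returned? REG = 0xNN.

prologue: push r0 -> mem[0xa2]=0xc0, sp=0xa2
body[0] mov  r3, r4 -> r3=0xb7
body[1] add  r4, r4, #40 -> r4=0xdf
body[2] xor  r0, r1, r1 -> r0=0x00
body[3] mov  r4, #0x89 -> r4=0x89
body[4] add  r0, r1, #8 -> r0=0x21
body[5] sub  r3, r1, #42 -> r3=0xef
body[6] add  r0, r0, #32 -> r0=0x41
epilogue: pop r0=0xc0, sp=0xa3
r0 is callee-saved -> restored

REG = 0xc0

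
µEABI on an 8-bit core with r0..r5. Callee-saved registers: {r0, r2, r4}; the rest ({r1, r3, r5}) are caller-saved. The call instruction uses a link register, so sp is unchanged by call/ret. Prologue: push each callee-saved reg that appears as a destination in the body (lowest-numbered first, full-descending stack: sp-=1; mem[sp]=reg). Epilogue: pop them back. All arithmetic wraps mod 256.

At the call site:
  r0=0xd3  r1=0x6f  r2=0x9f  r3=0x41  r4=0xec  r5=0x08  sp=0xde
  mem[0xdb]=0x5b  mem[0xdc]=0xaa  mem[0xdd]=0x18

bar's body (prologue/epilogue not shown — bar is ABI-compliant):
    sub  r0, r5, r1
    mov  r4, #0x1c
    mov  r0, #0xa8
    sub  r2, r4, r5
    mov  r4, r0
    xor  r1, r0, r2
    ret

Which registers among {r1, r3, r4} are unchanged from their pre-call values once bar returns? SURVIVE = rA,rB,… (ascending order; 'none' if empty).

prologue: push r0 → mem[0xdd]=0xd3, sp=0xdd
prologue: push r2 → mem[0xdc]=0x9f, sp=0xdc
prologue: push r4 → mem[0xdb]=0xec, sp=0xdb
body[0] sub  r0, r5, r1 → r0=0x99
body[1] mov  r4, #0x1c → r4=0x1c
body[2] mov  r0, #0xa8 → r0=0xa8
body[3] sub  r2, r4, r5 → r2=0x14
body[4] mov  r4, r0 → r4=0xa8
body[5] xor  r1, r0, r2 → r1=0xbc
epilogue: pop r4=0xec, sp=0xdc
epilogue: pop r2=0x9f, sp=0xdd
epilogue: pop r0=0xd3, sp=0xde
r1: caller-saved, written=True
r3: caller-saved, written=False
r4: callee-saved, written=True

SURVIVE = r3,r4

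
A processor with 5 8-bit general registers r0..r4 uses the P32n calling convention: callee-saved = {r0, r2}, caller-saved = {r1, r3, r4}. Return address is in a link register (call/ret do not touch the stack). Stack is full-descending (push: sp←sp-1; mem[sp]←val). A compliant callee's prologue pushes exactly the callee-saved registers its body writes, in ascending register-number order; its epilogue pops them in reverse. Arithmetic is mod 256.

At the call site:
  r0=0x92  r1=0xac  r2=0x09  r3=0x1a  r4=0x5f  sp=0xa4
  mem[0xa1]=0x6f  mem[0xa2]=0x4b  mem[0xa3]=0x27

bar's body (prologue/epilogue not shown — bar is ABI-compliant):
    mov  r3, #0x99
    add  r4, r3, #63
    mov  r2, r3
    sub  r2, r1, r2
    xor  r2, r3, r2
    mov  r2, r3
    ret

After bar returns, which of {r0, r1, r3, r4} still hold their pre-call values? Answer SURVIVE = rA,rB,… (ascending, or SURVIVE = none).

prologue: push r2 → mem[0xa3]=0x09, sp=0xa3
body[0] mov  r3, #0x99 → r3=0x99
body[1] add  r4, r3, #63 → r4=0xd8
body[2] mov  r2, r3 → r2=0x99
body[3] sub  r2, r1, r2 → r2=0x13
body[4] xor  r2, r3, r2 → r2=0x8a
body[5] mov  r2, r3 → r2=0x99
epilogue: pop r2=0x09, sp=0xa4
r0: callee-saved, written=False
r1: caller-saved, written=False
r3: caller-saved, written=True
r4: caller-saved, written=True

SURVIVE = r0,r1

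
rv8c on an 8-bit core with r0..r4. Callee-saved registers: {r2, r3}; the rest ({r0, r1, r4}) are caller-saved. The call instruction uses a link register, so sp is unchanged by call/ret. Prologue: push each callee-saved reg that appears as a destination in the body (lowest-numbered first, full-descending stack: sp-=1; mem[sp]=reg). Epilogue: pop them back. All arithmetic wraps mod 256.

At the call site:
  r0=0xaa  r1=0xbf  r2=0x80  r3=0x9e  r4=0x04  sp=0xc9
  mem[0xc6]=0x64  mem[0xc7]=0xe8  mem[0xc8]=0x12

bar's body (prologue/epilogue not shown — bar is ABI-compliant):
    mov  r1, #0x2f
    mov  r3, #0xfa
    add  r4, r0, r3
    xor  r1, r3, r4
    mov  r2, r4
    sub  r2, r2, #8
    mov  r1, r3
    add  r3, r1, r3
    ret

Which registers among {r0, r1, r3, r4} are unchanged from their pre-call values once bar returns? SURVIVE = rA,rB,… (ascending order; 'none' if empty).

SURVIVE = r0,r3

prologue: push r2 -> mem[0xc8]=0x80, sp=0xc8
prologue: push r3 -> mem[0xc7]=0x9e, sp=0xc7
body[0] mov  r1, #0x2f -> r1=0x2f
body[1] mov  r3, #0xfa -> r3=0xfa
body[2] add  r4, r0, r3 -> r4=0xa4
body[3] xor  r1, r3, r4 -> r1=0x5e
body[4] mov  r2, r4 -> r2=0xa4
body[5] sub  r2, r2, #8 -> r2=0x9c
body[6] mov  r1, r3 -> r1=0xfa
body[7] add  r3, r1, r3 -> r3=0xf4
epilogue: pop r3=0x9e, sp=0xc8
epilogue: pop r2=0x80, sp=0xc9
r0: caller-saved, written=False
r1: caller-saved, written=True
r3: callee-saved, written=True
r4: caller-saved, written=True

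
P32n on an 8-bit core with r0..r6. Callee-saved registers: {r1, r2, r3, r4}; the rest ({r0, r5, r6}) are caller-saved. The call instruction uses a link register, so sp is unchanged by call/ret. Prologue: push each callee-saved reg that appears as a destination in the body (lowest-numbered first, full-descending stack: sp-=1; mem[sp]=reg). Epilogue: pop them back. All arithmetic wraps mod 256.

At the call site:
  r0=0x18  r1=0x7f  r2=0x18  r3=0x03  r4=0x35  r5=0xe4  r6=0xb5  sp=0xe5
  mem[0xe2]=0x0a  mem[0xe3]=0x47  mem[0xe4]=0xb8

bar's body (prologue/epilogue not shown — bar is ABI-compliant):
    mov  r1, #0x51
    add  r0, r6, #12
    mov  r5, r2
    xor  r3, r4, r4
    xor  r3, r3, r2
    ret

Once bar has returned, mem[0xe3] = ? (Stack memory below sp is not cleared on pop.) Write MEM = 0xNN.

prologue: push r1 → mem[0xe4]=0x7f, sp=0xe4
prologue: push r3 → mem[0xe3]=0x03, sp=0xe3
body[0] mov  r1, #0x51 → r1=0x51
body[1] add  r0, r6, #12 → r0=0xc1
body[2] mov  r5, r2 → r5=0x18
body[3] xor  r3, r4, r4 → r3=0x00
body[4] xor  r3, r3, r2 → r3=0x18
epilogue: pop r3=0x03, sp=0xe4
epilogue: pop r1=0x7f, sp=0xe5
prologue pushed ['r1', 'r3'] at ['0xe4', '0xe3']

MEM = 0x03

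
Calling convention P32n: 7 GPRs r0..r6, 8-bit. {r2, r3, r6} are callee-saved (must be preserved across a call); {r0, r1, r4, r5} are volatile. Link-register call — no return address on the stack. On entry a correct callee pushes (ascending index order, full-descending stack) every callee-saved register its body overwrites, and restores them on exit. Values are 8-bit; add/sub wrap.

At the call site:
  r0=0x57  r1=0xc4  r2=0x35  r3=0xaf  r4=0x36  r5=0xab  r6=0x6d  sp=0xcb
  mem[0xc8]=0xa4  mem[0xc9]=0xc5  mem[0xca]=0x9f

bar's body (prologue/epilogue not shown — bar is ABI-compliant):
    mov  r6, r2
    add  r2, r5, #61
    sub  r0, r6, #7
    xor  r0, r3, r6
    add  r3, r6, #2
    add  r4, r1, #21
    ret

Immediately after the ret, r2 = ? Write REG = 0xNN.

REG = 0x35

prologue: push r2 -> mem[0xca]=0x35, sp=0xca
prologue: push r3 -> mem[0xc9]=0xaf, sp=0xc9
prologue: push r6 -> mem[0xc8]=0x6d, sp=0xc8
body[0] mov  r6, r2 -> r6=0x35
body[1] add  r2, r5, #61 -> r2=0xe8
body[2] sub  r0, r6, #7 -> r0=0x2e
body[3] xor  r0, r3, r6 -> r0=0x9a
body[4] add  r3, r6, #2 -> r3=0x37
body[5] add  r4, r1, #21 -> r4=0xd9
epilogue: pop r6=0x6d, sp=0xc9
epilogue: pop r3=0xaf, sp=0xca
epilogue: pop r2=0x35, sp=0xcb
r2 is callee-saved -> restored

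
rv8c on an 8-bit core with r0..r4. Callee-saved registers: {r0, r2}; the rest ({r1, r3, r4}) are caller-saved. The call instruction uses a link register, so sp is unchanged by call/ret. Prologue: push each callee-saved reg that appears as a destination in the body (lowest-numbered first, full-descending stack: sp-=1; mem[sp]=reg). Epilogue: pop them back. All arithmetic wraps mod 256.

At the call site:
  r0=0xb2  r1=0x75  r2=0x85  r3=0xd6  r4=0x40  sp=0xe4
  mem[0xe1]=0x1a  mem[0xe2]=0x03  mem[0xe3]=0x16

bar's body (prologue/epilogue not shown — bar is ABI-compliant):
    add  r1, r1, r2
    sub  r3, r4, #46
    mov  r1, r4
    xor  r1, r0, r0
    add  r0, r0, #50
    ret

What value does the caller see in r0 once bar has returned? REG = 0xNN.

REG = 0xb2

prologue: push r0 → mem[0xe3]=0xb2, sp=0xe3
body[0] add  r1, r1, r2 → r1=0xfa
body[1] sub  r3, r4, #46 → r3=0x12
body[2] mov  r1, r4 → r1=0x40
body[3] xor  r1, r0, r0 → r1=0x00
body[4] add  r0, r0, #50 → r0=0xe4
epilogue: pop r0=0xb2, sp=0xe4
r0 is callee-saved → restored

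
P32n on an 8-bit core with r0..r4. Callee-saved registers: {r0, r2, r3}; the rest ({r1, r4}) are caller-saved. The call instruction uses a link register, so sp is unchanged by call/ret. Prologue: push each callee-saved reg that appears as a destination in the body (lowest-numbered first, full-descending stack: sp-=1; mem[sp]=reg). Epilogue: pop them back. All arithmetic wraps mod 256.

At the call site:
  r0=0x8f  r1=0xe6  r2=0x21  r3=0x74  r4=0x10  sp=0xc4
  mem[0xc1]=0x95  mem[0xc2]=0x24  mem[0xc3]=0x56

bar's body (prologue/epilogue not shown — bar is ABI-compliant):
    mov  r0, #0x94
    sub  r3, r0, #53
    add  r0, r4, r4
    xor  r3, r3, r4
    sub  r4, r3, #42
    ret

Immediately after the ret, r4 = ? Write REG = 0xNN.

prologue: push r0 → mem[0xc3]=0x8f, sp=0xc3
prologue: push r3 → mem[0xc2]=0x74, sp=0xc2
body[0] mov  r0, #0x94 → r0=0x94
body[1] sub  r3, r0, #53 → r3=0x5f
body[2] add  r0, r4, r4 → r0=0x20
body[3] xor  r3, r3, r4 → r3=0x4f
body[4] sub  r4, r3, #42 → r4=0x25
epilogue: pop r3=0x74, sp=0xc3
epilogue: pop r0=0x8f, sp=0xc4
r4 is caller-saved → body value

REG = 0x25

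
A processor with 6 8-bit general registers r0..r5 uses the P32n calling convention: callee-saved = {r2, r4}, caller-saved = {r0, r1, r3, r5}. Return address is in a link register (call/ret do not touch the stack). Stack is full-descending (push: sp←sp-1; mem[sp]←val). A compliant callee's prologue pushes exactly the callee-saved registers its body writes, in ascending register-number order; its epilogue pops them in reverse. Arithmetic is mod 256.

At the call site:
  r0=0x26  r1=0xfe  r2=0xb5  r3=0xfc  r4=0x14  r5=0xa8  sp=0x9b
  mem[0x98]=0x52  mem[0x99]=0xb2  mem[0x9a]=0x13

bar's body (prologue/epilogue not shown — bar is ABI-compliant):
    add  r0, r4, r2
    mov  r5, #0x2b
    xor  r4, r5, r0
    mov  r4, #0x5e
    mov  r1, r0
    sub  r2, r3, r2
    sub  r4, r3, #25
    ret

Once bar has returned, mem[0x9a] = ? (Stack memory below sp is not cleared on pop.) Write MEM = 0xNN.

MEM = 0xb5

prologue: push r2 -> mem[0x9a]=0xb5, sp=0x9a
prologue: push r4 -> mem[0x99]=0x14, sp=0x99
body[0] add  r0, r4, r2 -> r0=0xc9
body[1] mov  r5, #0x2b -> r5=0x2b
body[2] xor  r4, r5, r0 -> r4=0xe2
body[3] mov  r4, #0x5e -> r4=0x5e
body[4] mov  r1, r0 -> r1=0xc9
body[5] sub  r2, r3, r2 -> r2=0x47
body[6] sub  r4, r3, #25 -> r4=0xe3
epilogue: pop r4=0x14, sp=0x9a
epilogue: pop r2=0xb5, sp=0x9b
prologue pushed ['r2', 'r4'] at ['0x9a', '0x99']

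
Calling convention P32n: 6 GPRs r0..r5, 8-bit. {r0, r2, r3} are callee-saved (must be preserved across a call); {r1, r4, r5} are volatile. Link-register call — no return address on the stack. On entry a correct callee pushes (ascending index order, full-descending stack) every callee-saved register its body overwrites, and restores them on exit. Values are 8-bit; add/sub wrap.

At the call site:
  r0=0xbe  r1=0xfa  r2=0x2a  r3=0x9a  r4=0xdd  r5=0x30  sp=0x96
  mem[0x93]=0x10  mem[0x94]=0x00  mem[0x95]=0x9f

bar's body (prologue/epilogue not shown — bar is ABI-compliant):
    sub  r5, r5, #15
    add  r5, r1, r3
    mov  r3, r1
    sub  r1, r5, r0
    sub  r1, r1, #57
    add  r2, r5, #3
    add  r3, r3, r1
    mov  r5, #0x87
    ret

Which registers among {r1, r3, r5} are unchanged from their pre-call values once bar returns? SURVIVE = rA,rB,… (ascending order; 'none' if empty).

SURVIVE = r3

prologue: push r2 → mem[0x95]=0x2a, sp=0x95
prologue: push r3 → mem[0x94]=0x9a, sp=0x94
body[0] sub  r5, r5, #15 → r5=0x21
body[1] add  r5, r1, r3 → r5=0x94
body[2] mov  r3, r1 → r3=0xfa
body[3] sub  r1, r5, r0 → r1=0xd6
body[4] sub  r1, r1, #57 → r1=0x9d
body[5] add  r2, r5, #3 → r2=0x97
body[6] add  r3, r3, r1 → r3=0x97
body[7] mov  r5, #0x87 → r5=0x87
epilogue: pop r3=0x9a, sp=0x95
epilogue: pop r2=0x2a, sp=0x96
r1: caller-saved, written=True
r3: callee-saved, written=True
r5: caller-saved, written=True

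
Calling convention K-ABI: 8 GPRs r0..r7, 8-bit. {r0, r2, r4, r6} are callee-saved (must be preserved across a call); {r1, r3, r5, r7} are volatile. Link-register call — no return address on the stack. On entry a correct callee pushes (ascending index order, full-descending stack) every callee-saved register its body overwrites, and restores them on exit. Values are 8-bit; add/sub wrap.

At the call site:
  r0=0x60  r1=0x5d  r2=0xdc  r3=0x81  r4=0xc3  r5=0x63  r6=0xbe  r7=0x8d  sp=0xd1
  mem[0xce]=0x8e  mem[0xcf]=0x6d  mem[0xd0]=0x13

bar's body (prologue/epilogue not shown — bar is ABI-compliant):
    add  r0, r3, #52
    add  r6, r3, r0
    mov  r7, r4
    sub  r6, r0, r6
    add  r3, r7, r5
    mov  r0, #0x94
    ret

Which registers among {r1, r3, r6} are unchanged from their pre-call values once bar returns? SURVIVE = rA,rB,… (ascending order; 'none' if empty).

SURVIVE = r1,r6

prologue: push r0 -> mem[0xd0]=0x60, sp=0xd0
prologue: push r6 -> mem[0xcf]=0xbe, sp=0xcf
body[0] add  r0, r3, #52 -> r0=0xb5
body[1] add  r6, r3, r0 -> r6=0x36
body[2] mov  r7, r4 -> r7=0xc3
body[3] sub  r6, r0, r6 -> r6=0x7f
body[4] add  r3, r7, r5 -> r3=0x26
body[5] mov  r0, #0x94 -> r0=0x94
epilogue: pop r6=0xbe, sp=0xd0
epilogue: pop r0=0x60, sp=0xd1
r1: caller-saved, written=False
r3: caller-saved, written=True
r6: callee-saved, written=True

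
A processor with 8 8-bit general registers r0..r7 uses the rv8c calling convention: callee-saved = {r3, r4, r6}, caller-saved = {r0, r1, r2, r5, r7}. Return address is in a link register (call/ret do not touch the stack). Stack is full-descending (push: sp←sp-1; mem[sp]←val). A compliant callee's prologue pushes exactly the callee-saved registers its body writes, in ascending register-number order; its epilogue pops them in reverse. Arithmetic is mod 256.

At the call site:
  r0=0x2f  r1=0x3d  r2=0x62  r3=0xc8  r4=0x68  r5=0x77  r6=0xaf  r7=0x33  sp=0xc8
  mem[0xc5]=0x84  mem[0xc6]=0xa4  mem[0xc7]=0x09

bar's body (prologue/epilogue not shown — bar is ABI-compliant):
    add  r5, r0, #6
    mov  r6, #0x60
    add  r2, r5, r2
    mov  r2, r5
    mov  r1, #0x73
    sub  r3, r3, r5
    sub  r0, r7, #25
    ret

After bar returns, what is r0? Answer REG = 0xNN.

prologue: push r3 → mem[0xc7]=0xc8, sp=0xc7
prologue: push r6 → mem[0xc6]=0xaf, sp=0xc6
body[0] add  r5, r0, #6 → r5=0x35
body[1] mov  r6, #0x60 → r6=0x60
body[2] add  r2, r5, r2 → r2=0x97
body[3] mov  r2, r5 → r2=0x35
body[4] mov  r1, #0x73 → r1=0x73
body[5] sub  r3, r3, r5 → r3=0x93
body[6] sub  r0, r7, #25 → r0=0x1a
epilogue: pop r6=0xaf, sp=0xc7
epilogue: pop r3=0xc8, sp=0xc8
r0 is caller-saved → body value

REG = 0x1a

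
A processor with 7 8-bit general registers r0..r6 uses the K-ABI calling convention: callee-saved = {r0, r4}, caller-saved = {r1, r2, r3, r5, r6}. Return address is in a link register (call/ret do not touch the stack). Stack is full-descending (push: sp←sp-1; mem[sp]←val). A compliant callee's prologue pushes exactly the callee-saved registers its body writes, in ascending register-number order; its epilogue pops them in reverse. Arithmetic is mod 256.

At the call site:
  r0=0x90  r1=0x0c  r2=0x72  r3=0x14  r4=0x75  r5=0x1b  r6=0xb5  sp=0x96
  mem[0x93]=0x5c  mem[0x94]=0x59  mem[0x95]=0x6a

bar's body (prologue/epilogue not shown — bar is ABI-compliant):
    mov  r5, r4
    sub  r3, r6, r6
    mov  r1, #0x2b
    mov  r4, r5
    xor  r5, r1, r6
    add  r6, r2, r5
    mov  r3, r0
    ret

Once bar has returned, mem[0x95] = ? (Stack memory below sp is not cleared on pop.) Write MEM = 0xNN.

prologue: push r4 -> mem[0x95]=0x75, sp=0x95
body[0] mov  r5, r4 -> r5=0x75
body[1] sub  r3, r6, r6 -> r3=0x00
body[2] mov  r1, #0x2b -> r1=0x2b
body[3] mov  r4, r5 -> r4=0x75
body[4] xor  r5, r1, r6 -> r5=0x9e
body[5] add  r6, r2, r5 -> r6=0x10
body[6] mov  r3, r0 -> r3=0x90
epilogue: pop r4=0x75, sp=0x96
prologue pushed ['r4'] at ['0x95']

MEM = 0x75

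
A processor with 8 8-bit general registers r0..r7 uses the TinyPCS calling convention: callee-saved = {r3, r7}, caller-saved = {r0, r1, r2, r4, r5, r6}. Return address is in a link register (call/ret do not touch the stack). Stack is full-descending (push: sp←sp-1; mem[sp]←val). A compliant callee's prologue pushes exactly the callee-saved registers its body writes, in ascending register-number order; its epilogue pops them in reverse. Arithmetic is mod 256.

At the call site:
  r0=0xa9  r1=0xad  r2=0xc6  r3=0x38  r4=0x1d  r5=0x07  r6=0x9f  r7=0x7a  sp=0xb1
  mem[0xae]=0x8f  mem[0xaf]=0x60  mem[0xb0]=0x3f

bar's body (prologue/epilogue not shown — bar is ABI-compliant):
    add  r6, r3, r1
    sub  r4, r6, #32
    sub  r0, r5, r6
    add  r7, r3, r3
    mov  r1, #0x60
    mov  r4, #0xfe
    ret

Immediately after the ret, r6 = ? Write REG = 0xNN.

REG = 0xe5

prologue: push r7 → mem[0xb0]=0x7a, sp=0xb0
body[0] add  r6, r3, r1 → r6=0xe5
body[1] sub  r4, r6, #32 → r4=0xc5
body[2] sub  r0, r5, r6 → r0=0x22
body[3] add  r7, r3, r3 → r7=0x70
body[4] mov  r1, #0x60 → r1=0x60
body[5] mov  r4, #0xfe → r4=0xfe
epilogue: pop r7=0x7a, sp=0xb1
r6 is caller-saved → body value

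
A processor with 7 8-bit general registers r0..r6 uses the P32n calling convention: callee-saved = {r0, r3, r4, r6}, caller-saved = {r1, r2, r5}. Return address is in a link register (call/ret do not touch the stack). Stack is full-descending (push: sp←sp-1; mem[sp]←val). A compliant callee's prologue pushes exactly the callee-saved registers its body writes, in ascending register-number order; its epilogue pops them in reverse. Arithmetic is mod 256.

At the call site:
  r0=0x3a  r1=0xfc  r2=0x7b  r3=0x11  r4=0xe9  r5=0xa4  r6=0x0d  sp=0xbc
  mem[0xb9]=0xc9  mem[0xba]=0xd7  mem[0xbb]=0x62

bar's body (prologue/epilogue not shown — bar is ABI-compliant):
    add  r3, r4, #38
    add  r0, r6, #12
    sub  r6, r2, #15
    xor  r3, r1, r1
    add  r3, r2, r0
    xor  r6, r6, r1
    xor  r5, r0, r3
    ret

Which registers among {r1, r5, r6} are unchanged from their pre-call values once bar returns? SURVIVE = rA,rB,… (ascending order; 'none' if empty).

prologue: push r0 -> mem[0xbb]=0x3a, sp=0xbb
prologue: push r3 -> mem[0xba]=0x11, sp=0xba
prologue: push r6 -> mem[0xb9]=0x0d, sp=0xb9
body[0] add  r3, r4, #38 -> r3=0x0f
body[1] add  r0, r6, #12 -> r0=0x19
body[2] sub  r6, r2, #15 -> r6=0x6c
body[3] xor  r3, r1, r1 -> r3=0x00
body[4] add  r3, r2, r0 -> r3=0x94
body[5] xor  r6, r6, r1 -> r6=0x90
body[6] xor  r5, r0, r3 -> r5=0x8d
epilogue: pop r6=0x0d, sp=0xba
epilogue: pop r3=0x11, sp=0xbb
epilogue: pop r0=0x3a, sp=0xbc
r1: caller-saved, written=False
r5: caller-saved, written=True
r6: callee-saved, written=True

SURVIVE = r1,r6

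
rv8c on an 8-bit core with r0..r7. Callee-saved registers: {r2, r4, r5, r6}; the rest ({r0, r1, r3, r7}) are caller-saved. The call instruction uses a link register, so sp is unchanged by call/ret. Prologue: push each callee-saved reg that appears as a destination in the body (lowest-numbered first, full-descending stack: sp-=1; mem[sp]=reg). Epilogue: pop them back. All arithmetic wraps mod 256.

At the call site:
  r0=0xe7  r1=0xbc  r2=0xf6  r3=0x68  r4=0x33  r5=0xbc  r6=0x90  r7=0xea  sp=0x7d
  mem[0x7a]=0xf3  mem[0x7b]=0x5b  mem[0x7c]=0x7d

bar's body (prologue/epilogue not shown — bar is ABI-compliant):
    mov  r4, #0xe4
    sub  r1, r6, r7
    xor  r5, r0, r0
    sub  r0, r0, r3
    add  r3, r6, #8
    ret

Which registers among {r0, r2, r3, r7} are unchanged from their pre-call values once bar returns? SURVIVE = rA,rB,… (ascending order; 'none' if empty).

SURVIVE = r2,r7

prologue: push r4 -> mem[0x7c]=0x33, sp=0x7c
prologue: push r5 -> mem[0x7b]=0xbc, sp=0x7b
body[0] mov  r4, #0xe4 -> r4=0xe4
body[1] sub  r1, r6, r7 -> r1=0xa6
body[2] xor  r5, r0, r0 -> r5=0x00
body[3] sub  r0, r0, r3 -> r0=0x7f
body[4] add  r3, r6, #8 -> r3=0x98
epilogue: pop r5=0xbc, sp=0x7c
epilogue: pop r4=0x33, sp=0x7d
r0: caller-saved, written=True
r2: callee-saved, written=False
r3: caller-saved, written=True
r7: caller-saved, written=False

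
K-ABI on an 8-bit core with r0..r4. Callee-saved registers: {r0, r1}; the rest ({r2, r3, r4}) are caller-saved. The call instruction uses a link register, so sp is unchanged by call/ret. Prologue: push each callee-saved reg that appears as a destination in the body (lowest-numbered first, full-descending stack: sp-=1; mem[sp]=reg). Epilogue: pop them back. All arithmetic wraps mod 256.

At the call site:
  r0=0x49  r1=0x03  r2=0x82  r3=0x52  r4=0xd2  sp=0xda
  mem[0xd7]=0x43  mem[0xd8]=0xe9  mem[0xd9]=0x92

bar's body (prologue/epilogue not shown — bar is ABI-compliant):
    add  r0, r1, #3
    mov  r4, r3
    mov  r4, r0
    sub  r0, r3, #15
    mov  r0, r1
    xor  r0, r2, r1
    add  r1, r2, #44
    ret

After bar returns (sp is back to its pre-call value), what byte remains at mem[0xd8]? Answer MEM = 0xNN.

prologue: push r0 → mem[0xd9]=0x49, sp=0xd9
prologue: push r1 → mem[0xd8]=0x03, sp=0xd8
body[0] add  r0, r1, #3 → r0=0x06
body[1] mov  r4, r3 → r4=0x52
body[2] mov  r4, r0 → r4=0x06
body[3] sub  r0, r3, #15 → r0=0x43
body[4] mov  r0, r1 → r0=0x03
body[5] xor  r0, r2, r1 → r0=0x81
body[6] add  r1, r2, #44 → r1=0xae
epilogue: pop r1=0x03, sp=0xd9
epilogue: pop r0=0x49, sp=0xda
prologue pushed ['r0', 'r1'] at ['0xd9', '0xd8']

MEM = 0x03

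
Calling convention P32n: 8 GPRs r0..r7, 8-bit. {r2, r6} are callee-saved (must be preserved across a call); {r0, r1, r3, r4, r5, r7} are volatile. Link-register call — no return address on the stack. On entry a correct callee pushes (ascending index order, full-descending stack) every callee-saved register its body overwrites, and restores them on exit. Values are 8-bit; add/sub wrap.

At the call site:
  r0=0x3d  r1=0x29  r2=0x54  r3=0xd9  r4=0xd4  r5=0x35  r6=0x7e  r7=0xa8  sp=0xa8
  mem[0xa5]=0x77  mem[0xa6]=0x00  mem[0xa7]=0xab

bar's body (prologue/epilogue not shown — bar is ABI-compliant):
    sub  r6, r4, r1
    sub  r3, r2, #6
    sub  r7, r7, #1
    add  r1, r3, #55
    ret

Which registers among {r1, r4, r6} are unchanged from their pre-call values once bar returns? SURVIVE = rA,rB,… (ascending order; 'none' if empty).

prologue: push r6 → mem[0xa7]=0x7e, sp=0xa7
body[0] sub  r6, r4, r1 → r6=0xab
body[1] sub  r3, r2, #6 → r3=0x4e
body[2] sub  r7, r7, #1 → r7=0xa7
body[3] add  r1, r3, #55 → r1=0x85
epilogue: pop r6=0x7e, sp=0xa8
r1: caller-saved, written=True
r4: caller-saved, written=False
r6: callee-saved, written=True

SURVIVE = r4,r6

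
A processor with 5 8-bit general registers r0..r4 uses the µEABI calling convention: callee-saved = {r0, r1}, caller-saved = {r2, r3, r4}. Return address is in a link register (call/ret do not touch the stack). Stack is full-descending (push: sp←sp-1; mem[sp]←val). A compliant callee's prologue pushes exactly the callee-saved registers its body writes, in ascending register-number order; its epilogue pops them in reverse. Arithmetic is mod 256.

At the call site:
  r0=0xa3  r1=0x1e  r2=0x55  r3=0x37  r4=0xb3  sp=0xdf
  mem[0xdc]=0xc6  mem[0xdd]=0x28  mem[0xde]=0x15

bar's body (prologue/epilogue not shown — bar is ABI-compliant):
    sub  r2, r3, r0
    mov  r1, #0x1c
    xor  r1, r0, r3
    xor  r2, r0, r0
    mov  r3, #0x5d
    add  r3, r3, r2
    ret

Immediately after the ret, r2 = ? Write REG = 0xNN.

prologue: push r1 -> mem[0xde]=0x1e, sp=0xde
body[0] sub  r2, r3, r0 -> r2=0x94
body[1] mov  r1, #0x1c -> r1=0x1c
body[2] xor  r1, r0, r3 -> r1=0x94
body[3] xor  r2, r0, r0 -> r2=0x00
body[4] mov  r3, #0x5d -> r3=0x5d
body[5] add  r3, r3, r2 -> r3=0x5d
epilogue: pop r1=0x1e, sp=0xdf
r2 is caller-saved -> body value

REG = 0x00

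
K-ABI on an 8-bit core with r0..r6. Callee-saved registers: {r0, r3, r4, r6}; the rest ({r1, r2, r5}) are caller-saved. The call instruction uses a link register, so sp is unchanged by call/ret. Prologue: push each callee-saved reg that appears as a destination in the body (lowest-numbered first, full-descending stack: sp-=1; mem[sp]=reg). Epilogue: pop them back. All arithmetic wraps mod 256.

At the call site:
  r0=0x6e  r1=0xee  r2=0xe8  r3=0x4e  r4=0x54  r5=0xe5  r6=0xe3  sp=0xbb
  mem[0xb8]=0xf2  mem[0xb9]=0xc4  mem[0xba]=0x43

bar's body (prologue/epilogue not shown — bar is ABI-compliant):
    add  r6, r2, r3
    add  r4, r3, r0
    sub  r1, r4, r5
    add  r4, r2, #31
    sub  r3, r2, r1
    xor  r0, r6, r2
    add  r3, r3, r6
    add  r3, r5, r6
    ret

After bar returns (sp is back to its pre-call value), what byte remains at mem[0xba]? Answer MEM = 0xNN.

MEM = 0x6e

prologue: push r0 -> mem[0xba]=0x6e, sp=0xba
prologue: push r3 -> mem[0xb9]=0x4e, sp=0xb9
prologue: push r4 -> mem[0xb8]=0x54, sp=0xb8
prologue: push r6 -> mem[0xb7]=0xe3, sp=0xb7
body[0] add  r6, r2, r3 -> r6=0x36
body[1] add  r4, r3, r0 -> r4=0xbc
body[2] sub  r1, r4, r5 -> r1=0xd7
body[3] add  r4, r2, #31 -> r4=0x07
body[4] sub  r3, r2, r1 -> r3=0x11
body[5] xor  r0, r6, r2 -> r0=0xde
body[6] add  r3, r3, r6 -> r3=0x47
body[7] add  r3, r5, r6 -> r3=0x1b
epilogue: pop r6=0xe3, sp=0xb8
epilogue: pop r4=0x54, sp=0xb9
epilogue: pop r3=0x4e, sp=0xba
epilogue: pop r0=0x6e, sp=0xbb
prologue pushed ['r0', 'r3', 'r4', 'r6'] at ['0xba', '0xb9', '0xb8', '0xb7']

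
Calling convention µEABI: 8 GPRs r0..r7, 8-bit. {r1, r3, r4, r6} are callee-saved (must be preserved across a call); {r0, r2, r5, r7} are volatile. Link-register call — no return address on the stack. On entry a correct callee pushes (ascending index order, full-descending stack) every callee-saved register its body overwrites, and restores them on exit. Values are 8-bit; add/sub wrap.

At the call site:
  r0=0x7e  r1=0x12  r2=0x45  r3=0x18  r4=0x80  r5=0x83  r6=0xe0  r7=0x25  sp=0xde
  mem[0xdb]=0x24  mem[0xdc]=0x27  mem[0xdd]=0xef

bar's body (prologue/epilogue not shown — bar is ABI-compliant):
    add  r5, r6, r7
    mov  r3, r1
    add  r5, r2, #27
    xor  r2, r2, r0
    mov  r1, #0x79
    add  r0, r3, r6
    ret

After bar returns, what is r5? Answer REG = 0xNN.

prologue: push r1 -> mem[0xdd]=0x12, sp=0xdd
prologue: push r3 -> mem[0xdc]=0x18, sp=0xdc
body[0] add  r5, r6, r7 -> r5=0x05
body[1] mov  r3, r1 -> r3=0x12
body[2] add  r5, r2, #27 -> r5=0x60
body[3] xor  r2, r2, r0 -> r2=0x3b
body[4] mov  r1, #0x79 -> r1=0x79
body[5] add  r0, r3, r6 -> r0=0xf2
epilogue: pop r3=0x18, sp=0xdd
epilogue: pop r1=0x12, sp=0xde
r5 is caller-saved -> body value

REG = 0x60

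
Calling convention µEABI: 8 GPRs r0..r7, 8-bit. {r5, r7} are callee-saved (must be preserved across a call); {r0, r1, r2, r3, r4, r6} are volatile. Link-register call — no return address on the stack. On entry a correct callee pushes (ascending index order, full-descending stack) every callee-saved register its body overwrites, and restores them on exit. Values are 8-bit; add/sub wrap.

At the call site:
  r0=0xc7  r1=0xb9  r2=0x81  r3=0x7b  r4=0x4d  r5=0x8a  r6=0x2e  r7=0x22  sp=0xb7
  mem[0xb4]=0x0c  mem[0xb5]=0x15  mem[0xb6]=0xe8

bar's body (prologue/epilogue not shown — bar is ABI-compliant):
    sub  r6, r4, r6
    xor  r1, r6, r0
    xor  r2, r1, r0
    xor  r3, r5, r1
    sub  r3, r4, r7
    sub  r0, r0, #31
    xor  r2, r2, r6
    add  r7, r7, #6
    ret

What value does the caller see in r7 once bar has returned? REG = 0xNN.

REG = 0x22

prologue: push r7 → mem[0xb6]=0x22, sp=0xb6
body[0] sub  r6, r4, r6 → r6=0x1f
body[1] xor  r1, r6, r0 → r1=0xd8
body[2] xor  r2, r1, r0 → r2=0x1f
body[3] xor  r3, r5, r1 → r3=0x52
body[4] sub  r3, r4, r7 → r3=0x2b
body[5] sub  r0, r0, #31 → r0=0xa8
body[6] xor  r2, r2, r6 → r2=0x00
body[7] add  r7, r7, #6 → r7=0x28
epilogue: pop r7=0x22, sp=0xb7
r7 is callee-saved → restored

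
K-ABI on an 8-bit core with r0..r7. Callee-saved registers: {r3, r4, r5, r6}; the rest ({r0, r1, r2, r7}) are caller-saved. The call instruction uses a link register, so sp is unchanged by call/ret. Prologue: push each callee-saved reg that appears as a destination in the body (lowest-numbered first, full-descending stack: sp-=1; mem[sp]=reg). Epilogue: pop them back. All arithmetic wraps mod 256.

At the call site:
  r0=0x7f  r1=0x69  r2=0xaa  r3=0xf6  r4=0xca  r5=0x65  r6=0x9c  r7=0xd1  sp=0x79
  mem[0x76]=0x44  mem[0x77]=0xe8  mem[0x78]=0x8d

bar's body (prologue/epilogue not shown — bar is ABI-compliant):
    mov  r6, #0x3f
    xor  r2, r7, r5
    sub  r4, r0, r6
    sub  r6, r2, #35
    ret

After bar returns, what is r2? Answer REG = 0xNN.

prologue: push r4 → mem[0x78]=0xca, sp=0x78
prologue: push r6 → mem[0x77]=0x9c, sp=0x77
body[0] mov  r6, #0x3f → r6=0x3f
body[1] xor  r2, r7, r5 → r2=0xb4
body[2] sub  r4, r0, r6 → r4=0x40
body[3] sub  r6, r2, #35 → r6=0x91
epilogue: pop r6=0x9c, sp=0x78
epilogue: pop r4=0xca, sp=0x79
r2 is caller-saved → body value

REG = 0xb4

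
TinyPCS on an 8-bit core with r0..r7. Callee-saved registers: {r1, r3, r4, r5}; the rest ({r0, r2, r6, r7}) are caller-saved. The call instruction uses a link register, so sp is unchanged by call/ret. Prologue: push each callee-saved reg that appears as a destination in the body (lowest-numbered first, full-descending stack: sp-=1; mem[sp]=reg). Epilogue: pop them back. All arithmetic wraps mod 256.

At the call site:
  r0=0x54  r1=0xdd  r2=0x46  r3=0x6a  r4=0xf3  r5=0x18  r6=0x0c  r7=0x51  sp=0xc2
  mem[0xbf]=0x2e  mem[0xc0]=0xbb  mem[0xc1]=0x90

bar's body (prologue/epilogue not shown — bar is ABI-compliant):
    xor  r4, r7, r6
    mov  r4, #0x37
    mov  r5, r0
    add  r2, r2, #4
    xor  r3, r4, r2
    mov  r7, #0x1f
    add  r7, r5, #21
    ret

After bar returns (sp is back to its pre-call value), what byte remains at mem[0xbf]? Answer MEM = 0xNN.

MEM = 0x18

prologue: push r3 -> mem[0xc1]=0x6a, sp=0xc1
prologue: push r4 -> mem[0xc0]=0xf3, sp=0xc0
prologue: push r5 -> mem[0xbf]=0x18, sp=0xbf
body[0] xor  r4, r7, r6 -> r4=0x5d
body[1] mov  r4, #0x37 -> r4=0x37
body[2] mov  r5, r0 -> r5=0x54
body[3] add  r2, r2, #4 -> r2=0x4a
body[4] xor  r3, r4, r2 -> r3=0x7d
body[5] mov  r7, #0x1f -> r7=0x1f
body[6] add  r7, r5, #21 -> r7=0x69
epilogue: pop r5=0x18, sp=0xc0
epilogue: pop r4=0xf3, sp=0xc1
epilogue: pop r3=0x6a, sp=0xc2
prologue pushed ['r3', 'r4', 'r5'] at ['0xc1', '0xc0', '0xbf']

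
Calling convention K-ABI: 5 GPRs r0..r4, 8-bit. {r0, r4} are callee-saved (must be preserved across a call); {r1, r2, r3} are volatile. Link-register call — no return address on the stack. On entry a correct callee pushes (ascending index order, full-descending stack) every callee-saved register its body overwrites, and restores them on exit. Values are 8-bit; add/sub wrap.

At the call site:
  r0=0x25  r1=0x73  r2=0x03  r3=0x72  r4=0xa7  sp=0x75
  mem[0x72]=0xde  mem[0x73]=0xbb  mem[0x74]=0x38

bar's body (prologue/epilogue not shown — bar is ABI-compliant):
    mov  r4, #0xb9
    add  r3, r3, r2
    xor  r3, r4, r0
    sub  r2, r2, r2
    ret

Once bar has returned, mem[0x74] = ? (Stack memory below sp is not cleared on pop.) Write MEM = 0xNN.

prologue: push r4 -> mem[0x74]=0xa7, sp=0x74
body[0] mov  r4, #0xb9 -> r4=0xb9
body[1] add  r3, r3, r2 -> r3=0x75
body[2] xor  r3, r4, r0 -> r3=0x9c
body[3] sub  r2, r2, r2 -> r2=0x00
epilogue: pop r4=0xa7, sp=0x75
prologue pushed ['r4'] at ['0x74']

MEM = 0xa7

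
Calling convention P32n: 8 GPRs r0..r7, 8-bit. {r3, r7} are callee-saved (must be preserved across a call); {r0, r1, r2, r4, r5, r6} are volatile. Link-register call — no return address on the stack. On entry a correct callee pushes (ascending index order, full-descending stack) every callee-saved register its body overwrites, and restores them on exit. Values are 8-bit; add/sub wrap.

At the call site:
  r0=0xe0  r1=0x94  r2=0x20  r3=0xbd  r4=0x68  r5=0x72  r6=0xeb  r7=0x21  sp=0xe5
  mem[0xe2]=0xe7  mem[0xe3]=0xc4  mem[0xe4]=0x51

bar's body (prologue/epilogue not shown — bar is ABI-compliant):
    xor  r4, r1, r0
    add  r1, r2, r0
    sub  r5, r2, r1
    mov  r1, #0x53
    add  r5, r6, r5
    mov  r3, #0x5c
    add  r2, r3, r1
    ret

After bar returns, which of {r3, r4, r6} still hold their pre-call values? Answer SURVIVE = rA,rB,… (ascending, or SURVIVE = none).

prologue: push r3 -> mem[0xe4]=0xbd, sp=0xe4
body[0] xor  r4, r1, r0 -> r4=0x74
body[1] add  r1, r2, r0 -> r1=0x00
body[2] sub  r5, r2, r1 -> r5=0x20
body[3] mov  r1, #0x53 -> r1=0x53
body[4] add  r5, r6, r5 -> r5=0x0b
body[5] mov  r3, #0x5c -> r3=0x5c
body[6] add  r2, r3, r1 -> r2=0xaf
epilogue: pop r3=0xbd, sp=0xe5
r3: callee-saved, written=True
r4: caller-saved, written=True
r6: caller-saved, written=False

SURVIVE = r3,r6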